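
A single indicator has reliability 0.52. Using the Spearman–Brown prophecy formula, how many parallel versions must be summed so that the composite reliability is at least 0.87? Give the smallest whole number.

7

k ≥ ρ*(1−ρ₁)/(ρ₁(1−ρ*)) = 0.87·0.48 / (0.52·0.13) = 6.178.
Smallest integer k = 7.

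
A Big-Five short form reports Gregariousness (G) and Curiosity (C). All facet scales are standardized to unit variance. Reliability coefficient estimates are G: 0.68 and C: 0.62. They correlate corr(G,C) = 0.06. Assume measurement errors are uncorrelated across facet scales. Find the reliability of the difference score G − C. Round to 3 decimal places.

0.628

Var(G−C) = 1 + 1 − 2·0.06 = 2 − 0.12 = 1.88.
Because errors are independent across components, Cov(Tᵢ,Tⱼ) = Cov(Xᵢ,Xⱼ); the off-diagonal part of the true-score variance is the same as above.
True-score variance = [0.68 + 0.62] − 0.12 = 1.3 − 0.12 = 1.18.
Reliability = 1.18 / 1.88 = 0.628.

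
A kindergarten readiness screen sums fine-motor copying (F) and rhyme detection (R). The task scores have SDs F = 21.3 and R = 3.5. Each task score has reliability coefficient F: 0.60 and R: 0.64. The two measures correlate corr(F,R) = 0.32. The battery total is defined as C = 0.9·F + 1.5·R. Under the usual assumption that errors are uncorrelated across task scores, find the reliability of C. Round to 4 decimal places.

0.6585

Var(C) = 0.9²·21.3² + 1.5²·3.5² + 2·[1.35·21.3·3.5·0.32] = 395.051 + 64.4112 = 459.463.
Because errors are independent across components, Cov(Tᵢ,Tⱼ) = Cov(Xᵢ,Xⱼ); the off-diagonal part of the true-score variance is the same as above.
True-score variance = [0.9²·21.3²·0.60 + 1.5²·3.5²·0.64] + 64.4112 = 238.133 + 64.4112 = 302.545.
Reliability = 302.545 / 459.463 = 0.6585.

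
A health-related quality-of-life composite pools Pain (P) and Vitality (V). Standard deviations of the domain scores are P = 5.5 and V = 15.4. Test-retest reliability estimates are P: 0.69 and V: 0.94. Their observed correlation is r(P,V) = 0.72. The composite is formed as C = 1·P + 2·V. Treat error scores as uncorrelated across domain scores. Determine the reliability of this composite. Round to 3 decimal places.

Var(C) = 5.5² + 2²·15.4² + 2·[2·5.5·15.4·0.72] = 978.89 + 243.936 = 1222.83.
With uncorrelated errors the cross-covariances are all true-score covariance, so they carry over unchanged; only the diagonal terms shrink to ρᵢσᵢ².
True-score variance = [5.5²·0.69 + 2²·15.4²·0.94] + 243.936 = 912.594 + 243.936 = 1156.53.
Reliability = 1156.53 / 1222.83 = 0.946.

0.946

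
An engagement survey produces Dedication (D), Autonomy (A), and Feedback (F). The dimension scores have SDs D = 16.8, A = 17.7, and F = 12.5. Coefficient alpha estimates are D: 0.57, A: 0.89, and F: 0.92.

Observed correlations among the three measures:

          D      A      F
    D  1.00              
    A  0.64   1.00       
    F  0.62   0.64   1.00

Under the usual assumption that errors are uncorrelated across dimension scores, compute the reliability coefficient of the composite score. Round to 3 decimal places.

Var(D+A+F) = 16.8² + 17.7² + 12.5² + 2·[16.8·17.7·0.64 + 16.8·12.5·0.62 + 17.7·12.5·0.64] = 751.78 + 924.221 = 1676.
With uncorrelated errors the cross-covariances are all true-score covariance, so they carry over unchanged; only the diagonal terms shrink to ρᵢσᵢ².
True-score variance = [16.8²·0.57 + 17.7²·0.89 + 12.5²·0.92] + 924.221 = 583.455 + 924.221 = 1507.68.
Reliability = 1507.68 / 1676 = 0.900.

0.900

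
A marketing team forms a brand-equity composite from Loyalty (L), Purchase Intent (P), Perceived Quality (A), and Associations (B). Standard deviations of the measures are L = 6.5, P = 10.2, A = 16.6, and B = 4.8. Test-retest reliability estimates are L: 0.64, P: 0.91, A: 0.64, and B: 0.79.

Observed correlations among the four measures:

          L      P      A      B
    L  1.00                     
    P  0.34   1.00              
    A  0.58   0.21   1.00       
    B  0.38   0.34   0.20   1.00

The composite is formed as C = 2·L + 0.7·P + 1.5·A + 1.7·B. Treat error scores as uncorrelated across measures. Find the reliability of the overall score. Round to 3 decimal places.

0.813

Var(C) = 2²·6.5² + 0.7²·10.2² + 1.5²·16.6² + 1.7²·4.8² + 2·[1.4·6.5·10.2·0.34 + 3·6.5·16.6·0.58 + 3.4·6.5·4.8·0.38 + 1.05·10.2·16.6·0.21 + 1.19·10.2·4.8·0.34 + 2.55·16.6·4.8·0.20] = 906.575 + 714.793 = 1621.37.
With uncorrelated errors the cross-covariances are all true-score covariance, so they carry over unchanged; only the diagonal terms shrink to ρᵢσᵢ².
True-score variance = [2²·6.5²·0.64 + 0.7²·10.2²·0.91 + 1.5²·16.6²·0.64 + 1.7²·4.8²·0.79] + 714.793 = 603.96 + 714.793 = 1318.75.
Reliability = 1318.75 / 1621.37 = 0.813.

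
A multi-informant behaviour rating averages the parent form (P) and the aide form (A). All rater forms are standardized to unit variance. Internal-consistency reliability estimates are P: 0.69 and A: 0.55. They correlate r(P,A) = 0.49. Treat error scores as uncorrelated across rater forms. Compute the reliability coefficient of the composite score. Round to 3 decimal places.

0.745

Var(P+A) = 2 + 2·[0.49] = 2 + 0.98 = 2.98.
With uncorrelated errors the cross-covariances are all true-score covariance, so they carry over unchanged; only the diagonal terms shrink to ρᵢσᵢ².
True-score variance = [0.69 + 0.55] + 0.98 = 1.24 + 0.98 = 2.22.
Reliability = 2.22 / 2.98 = 0.745.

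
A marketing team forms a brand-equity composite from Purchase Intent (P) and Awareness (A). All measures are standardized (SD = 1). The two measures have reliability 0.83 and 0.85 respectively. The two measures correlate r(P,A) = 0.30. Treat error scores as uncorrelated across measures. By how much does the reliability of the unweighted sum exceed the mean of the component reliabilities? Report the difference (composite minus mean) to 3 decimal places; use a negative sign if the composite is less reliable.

Var(sum) = 2 + 0.6 = 2.6; true-score variance = 1.68 + 0.6 = 2.28; composite reliability = 0.8769.
Mean component reliability = 0.8400.
Difference = 0.8769 − 0.8400 = 0.037.

0.037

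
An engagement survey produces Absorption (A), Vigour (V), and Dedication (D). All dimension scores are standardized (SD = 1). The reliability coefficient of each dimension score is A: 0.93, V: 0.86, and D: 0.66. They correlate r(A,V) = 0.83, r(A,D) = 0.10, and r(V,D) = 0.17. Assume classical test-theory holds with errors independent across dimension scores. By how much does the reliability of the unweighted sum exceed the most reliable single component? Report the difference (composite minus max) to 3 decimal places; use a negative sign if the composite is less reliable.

Var(sum) = 3 + 2.2 = 5.2; true-score variance = 2.45 + 2.2 = 4.65; composite reliability = 0.8942.
Max component reliability = 0.9300.
Difference = 0.8942 − 0.9300 = -0.036.

-0.036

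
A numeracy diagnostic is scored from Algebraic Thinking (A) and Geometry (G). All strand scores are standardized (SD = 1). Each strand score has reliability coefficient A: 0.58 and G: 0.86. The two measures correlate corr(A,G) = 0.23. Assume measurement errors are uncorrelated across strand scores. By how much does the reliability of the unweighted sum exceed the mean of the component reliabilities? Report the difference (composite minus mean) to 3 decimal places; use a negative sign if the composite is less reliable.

Var(sum) = 2 + 0.46 = 2.46; true-score variance = 1.44 + 0.46 = 1.9; composite reliability = 0.7724.
Mean component reliability = 0.7200.
Difference = 0.7724 − 0.7200 = 0.052.

0.052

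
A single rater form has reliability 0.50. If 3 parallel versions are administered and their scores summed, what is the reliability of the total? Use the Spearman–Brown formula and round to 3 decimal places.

0.750

ρ_k = kρ / (1 + (k−1)ρ) = 3·0.50 / (1 + 2·0.50) = 1.500 / 2.000 = 0.750.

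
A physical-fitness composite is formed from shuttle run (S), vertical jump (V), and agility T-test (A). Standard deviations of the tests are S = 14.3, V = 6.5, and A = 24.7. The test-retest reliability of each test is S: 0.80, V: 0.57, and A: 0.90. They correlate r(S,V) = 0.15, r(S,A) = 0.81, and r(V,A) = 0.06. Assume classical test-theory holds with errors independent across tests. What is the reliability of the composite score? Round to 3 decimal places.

0.919

Var(S+V+A) = 14.3² + 6.5² + 24.7² + 2·[14.3·6.5·0.15 + 14.3·24.7·0.81 + 6.5·24.7·0.06] = 856.83 + 619.351 = 1476.18.
With uncorrelated errors the cross-covariances are all true-score covariance, so they carry over unchanged; only the diagonal terms shrink to ρᵢσᵢ².
True-score variance = [14.3²·0.80 + 6.5²·0.57 + 24.7²·0.90] + 619.351 = 736.755 + 619.351 = 1356.11.
Reliability = 1356.11 / 1476.18 = 0.919.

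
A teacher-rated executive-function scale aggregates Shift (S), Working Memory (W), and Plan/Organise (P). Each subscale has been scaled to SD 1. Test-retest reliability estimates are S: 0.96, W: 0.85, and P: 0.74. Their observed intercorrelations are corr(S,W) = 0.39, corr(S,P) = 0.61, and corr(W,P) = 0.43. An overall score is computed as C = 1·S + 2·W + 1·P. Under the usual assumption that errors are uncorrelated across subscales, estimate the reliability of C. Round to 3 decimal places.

Var(C) = 1 + 2² + 1 + 2·[2·0.39 + 0.61 + 2·0.43] = 6 + 4.5 = 10.5.
Under uncorrelated errors the observed covariances equal the true-score covariances, so only the own-variance terms attenuate.
True-score variance = [0.96 + 2²·0.85 + 0.74] + 4.5 = 5.1 + 4.5 = 9.6.
Reliability = 9.6 / 10.5 = 0.914.

0.914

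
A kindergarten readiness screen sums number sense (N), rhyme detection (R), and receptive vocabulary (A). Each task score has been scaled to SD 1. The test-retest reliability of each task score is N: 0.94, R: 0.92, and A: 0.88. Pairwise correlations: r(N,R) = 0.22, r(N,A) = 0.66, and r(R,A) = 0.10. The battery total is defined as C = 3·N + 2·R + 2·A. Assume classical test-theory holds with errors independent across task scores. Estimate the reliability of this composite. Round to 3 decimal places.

Var(C) = 3² + 2² + 2² + 2·[6·0.22 + 6·0.66 + 4·0.10] = 17 + 11.36 = 28.36.
Under uncorrelated errors the observed covariances equal the true-score covariances, so only the own-variance terms attenuate.
True-score variance = [3²·0.94 + 2²·0.92 + 2²·0.88] + 11.36 = 15.66 + 11.36 = 27.02.
Reliability = 27.02 / 28.36 = 0.953.

0.953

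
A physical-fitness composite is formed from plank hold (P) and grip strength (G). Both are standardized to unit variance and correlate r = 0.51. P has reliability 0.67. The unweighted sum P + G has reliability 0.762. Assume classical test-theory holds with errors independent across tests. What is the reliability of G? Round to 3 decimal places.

0.611

Var(P+G) = 2 + 2·0.51 = 3.020.
True-score variance = ρ_P + ρ_G + 2·0.51, so 0.762 = (0.67 + ρ_G + 1.02) / 3.020.
ρ_G = 0.762·3.020 − 0.67 − 1.02 = 0.611.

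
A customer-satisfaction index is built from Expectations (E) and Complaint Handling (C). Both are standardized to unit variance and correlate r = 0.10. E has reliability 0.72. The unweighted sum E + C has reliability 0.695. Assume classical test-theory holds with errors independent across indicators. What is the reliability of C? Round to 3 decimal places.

0.609

Var(E+C) = 2 + 2·0.10 = 2.200.
True-score variance = ρ_E + ρ_C + 2·0.10, so 0.695 = (0.72 + ρ_C + 0.20) / 2.200.
ρ_C = 0.695·2.200 − 0.72 − 0.20 = 0.609.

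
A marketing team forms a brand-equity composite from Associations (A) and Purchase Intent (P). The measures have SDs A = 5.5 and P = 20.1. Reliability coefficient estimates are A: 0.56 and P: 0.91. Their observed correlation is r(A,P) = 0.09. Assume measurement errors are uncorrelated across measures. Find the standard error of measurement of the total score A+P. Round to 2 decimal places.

7.05

Var(total) = 434.26 + 19.899 = 454.159.
True-score variance = 384.589 + 19.899 = 404.488, so reliability = 0.8906.
Error variance = 454.159 − 404.488 = 49.6709; SEM = √49.6709 = 7.05.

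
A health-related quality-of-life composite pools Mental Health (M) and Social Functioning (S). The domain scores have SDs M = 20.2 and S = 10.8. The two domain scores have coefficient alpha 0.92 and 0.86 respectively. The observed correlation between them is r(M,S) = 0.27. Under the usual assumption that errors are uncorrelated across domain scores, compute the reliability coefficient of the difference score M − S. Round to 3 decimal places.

0.880

Var(M−S) = 20.2² + 10.8² − 2·20.2·10.8·0.27 = 524.68 − 117.806 = 406.874.
Because errors are independent across components, Cov(Tᵢ,Tⱼ) = Cov(Xᵢ,Xⱼ); the off-diagonal part of the true-score variance is the same as above.
True-score variance = [20.2²·0.92 + 10.8²·0.86] − 117.806 = 475.707 − 117.806 = 357.901.
Reliability = 357.901 / 406.874 = 0.880.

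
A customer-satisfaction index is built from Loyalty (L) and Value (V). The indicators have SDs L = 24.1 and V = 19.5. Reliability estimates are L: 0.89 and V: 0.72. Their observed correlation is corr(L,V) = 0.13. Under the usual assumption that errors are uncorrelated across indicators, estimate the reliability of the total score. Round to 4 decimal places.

Var(L+V) = 24.1² + 19.5² + 2·[24.1·19.5·0.13] = 961.06 + 122.187 = 1083.25.
With uncorrelated errors the cross-covariances are all true-score covariance, so they carry over unchanged; only the diagonal terms shrink to ρᵢσᵢ².
True-score variance = [24.1²·0.89 + 19.5²·0.72] + 122.187 = 790.701 + 122.187 = 912.888.
Reliability = 912.888 / 1083.25 = 0.8427.

0.8427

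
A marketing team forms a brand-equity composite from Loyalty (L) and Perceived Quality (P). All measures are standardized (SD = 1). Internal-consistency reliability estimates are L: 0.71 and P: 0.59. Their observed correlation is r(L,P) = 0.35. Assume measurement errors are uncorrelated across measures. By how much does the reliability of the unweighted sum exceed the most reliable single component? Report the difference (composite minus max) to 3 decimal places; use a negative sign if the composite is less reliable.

0.031

Var(sum) = 2 + 0.7 = 2.7; true-score variance = 1.3 + 0.7 = 2; composite reliability = 0.7407.
Max component reliability = 0.7100.
Difference = 0.7407 − 0.7100 = 0.031.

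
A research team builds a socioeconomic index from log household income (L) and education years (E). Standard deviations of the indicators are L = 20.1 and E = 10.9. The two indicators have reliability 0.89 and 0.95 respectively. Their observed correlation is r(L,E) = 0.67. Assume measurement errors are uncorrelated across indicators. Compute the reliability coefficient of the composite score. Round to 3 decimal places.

Var(L+E) = 20.1² + 10.9² + 2·[20.1·10.9·0.67] = 522.82 + 293.581 = 816.401.
Under uncorrelated errors the observed covariances equal the true-score covariances, so only the own-variance terms attenuate.
True-score variance = [20.1²·0.89 + 10.9²·0.95] + 293.581 = 472.438 + 293.581 = 766.019.
Reliability = 766.019 / 816.401 = 0.938.

0.938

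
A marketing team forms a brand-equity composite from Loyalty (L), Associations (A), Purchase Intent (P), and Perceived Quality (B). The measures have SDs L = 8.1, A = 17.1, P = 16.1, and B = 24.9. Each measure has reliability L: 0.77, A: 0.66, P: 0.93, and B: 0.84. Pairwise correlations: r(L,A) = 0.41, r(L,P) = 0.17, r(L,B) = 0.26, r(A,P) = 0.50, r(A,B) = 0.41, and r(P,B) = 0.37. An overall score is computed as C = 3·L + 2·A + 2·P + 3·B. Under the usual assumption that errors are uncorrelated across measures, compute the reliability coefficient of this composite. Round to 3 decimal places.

Var(C) = 3²·8.1² + 2²·17.1² + 2²·16.1² + 3²·24.9² + 2·[6·8.1·17.1·0.41 + 6·8.1·16.1·0.17 + 9·8.1·24.9·0.26 + 4·17.1·16.1·0.50 + 6·17.1·24.9·0.41 + 6·16.1·24.9·0.37] = 8377.06 + 6867.49 = 15244.6.
With uncorrelated errors the cross-covariances are all true-score covariance, so they carry over unchanged; only the diagonal terms shrink to ρᵢσᵢ².
True-score variance = [3²·8.1²·0.77 + 2²·17.1²·0.66 + 2²·16.1²·0.93 + 3²·24.9²·0.84] + 6867.49 = 6878.18 + 6867.49 = 13745.7.
Reliability = 13745.7 / 15244.6 = 0.902.

0.902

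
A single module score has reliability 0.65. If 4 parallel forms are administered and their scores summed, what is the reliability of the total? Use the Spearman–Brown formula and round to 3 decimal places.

ρ_k = kρ / (1 + (k−1)ρ) = 4·0.65 / (1 + 3·0.65) = 2.600 / 2.950 = 0.881.

0.881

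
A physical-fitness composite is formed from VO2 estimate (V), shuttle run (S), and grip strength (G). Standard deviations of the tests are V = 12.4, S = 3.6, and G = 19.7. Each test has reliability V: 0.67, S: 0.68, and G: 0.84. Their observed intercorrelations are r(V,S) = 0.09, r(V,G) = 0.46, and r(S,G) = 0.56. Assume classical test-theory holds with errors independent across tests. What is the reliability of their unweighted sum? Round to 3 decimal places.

Var(V+S+G) = 12.4² + 3.6² + 19.7² + 2·[12.4·3.6·0.09 + 12.4·19.7·0.46 + 3.6·19.7·0.56] = 554.81 + 312.203 = 867.013.
Under uncorrelated errors the observed covariances equal the true-score covariances, so only the own-variance terms attenuate.
True-score variance = [12.4²·0.67 + 3.6²·0.68 + 19.7²·0.84] + 312.203 = 437.828 + 312.203 = 750.031.
Reliability = 750.031 / 867.013 = 0.865.

0.865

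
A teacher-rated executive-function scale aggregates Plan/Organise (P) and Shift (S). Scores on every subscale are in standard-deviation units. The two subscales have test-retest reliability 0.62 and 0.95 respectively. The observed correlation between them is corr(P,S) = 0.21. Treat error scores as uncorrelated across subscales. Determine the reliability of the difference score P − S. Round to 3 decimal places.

0.728

Var(P−S) = 1 + 1 − 2·0.21 = 2 − 0.42 = 1.58.
Under uncorrelated errors the observed covariances equal the true-score covariances, so only the own-variance terms attenuate.
True-score variance = [0.62 + 0.95] − 0.42 = 1.57 − 0.42 = 1.15.
Reliability = 1.15 / 1.58 = 0.728.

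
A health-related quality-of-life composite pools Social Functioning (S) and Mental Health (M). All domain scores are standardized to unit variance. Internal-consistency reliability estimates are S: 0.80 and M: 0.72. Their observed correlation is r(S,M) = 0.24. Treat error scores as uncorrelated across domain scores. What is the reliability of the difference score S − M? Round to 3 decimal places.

0.684

Var(S−M) = 1 + 1 − 2·0.24 = 2 − 0.48 = 1.52.
Because errors are independent across components, Cov(Tᵢ,Tⱼ) = Cov(Xᵢ,Xⱼ); the off-diagonal part of the true-score variance is the same as above.
True-score variance = [0.80 + 0.72] − 0.48 = 1.52 − 0.48 = 1.04.
Reliability = 1.04 / 1.52 = 0.684.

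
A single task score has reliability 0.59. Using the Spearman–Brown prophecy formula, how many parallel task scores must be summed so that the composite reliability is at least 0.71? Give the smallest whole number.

2

k ≥ ρ*(1−ρ₁)/(ρ₁(1−ρ*)) = 0.71·0.41 / (0.59·0.29) = 1.701.
Smallest integer k = 2.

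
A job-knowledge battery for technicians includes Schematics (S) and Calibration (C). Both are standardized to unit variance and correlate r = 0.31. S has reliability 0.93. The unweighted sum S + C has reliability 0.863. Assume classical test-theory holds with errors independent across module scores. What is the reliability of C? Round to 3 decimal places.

Var(S+C) = 2 + 2·0.31 = 2.620.
True-score variance = ρ_S + ρ_C + 2·0.31, so 0.863 = (0.93 + ρ_C + 0.62) / 2.620.
ρ_C = 0.863·2.620 − 0.93 − 0.62 = 0.711.

0.711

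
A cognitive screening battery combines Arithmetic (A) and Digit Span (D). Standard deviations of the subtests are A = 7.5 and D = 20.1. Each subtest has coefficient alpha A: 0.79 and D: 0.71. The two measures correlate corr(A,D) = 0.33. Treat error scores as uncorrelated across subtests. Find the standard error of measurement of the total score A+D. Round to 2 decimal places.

Var(total) = 460.26 + 99.495 = 559.755.
True-score variance = 331.285 + 99.495 = 430.78, so reliability = 0.7696.
Error variance = 559.755 − 430.78 = 128.975; SEM = √128.975 = 11.36.

11.36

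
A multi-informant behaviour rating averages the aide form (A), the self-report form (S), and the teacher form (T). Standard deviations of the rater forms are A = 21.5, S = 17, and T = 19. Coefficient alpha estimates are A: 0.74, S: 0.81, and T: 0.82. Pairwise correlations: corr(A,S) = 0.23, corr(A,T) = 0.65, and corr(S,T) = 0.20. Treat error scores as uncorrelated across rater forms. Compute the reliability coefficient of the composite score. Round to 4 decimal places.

Var(A+S+T) = 21.5² + 17² + 19² + 2·[21.5·17·0.23 + 21.5·19·0.65 + 17·19·0.20] = 1112.25 + 828.38 = 1940.63.
With uncorrelated errors the cross-covariances are all true-score covariance, so they carry over unchanged; only the diagonal terms shrink to ρᵢσᵢ².
True-score variance = [21.5²·0.74 + 17²·0.81 + 19²·0.82] + 828.38 = 872.175 + 828.38 = 1700.56.
Reliability = 1700.56 / 1940.63 = 0.8763.

0.8763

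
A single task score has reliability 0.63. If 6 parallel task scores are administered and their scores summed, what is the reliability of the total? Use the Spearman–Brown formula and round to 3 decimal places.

0.911

ρ_k = kρ / (1 + (k−1)ρ) = 6·0.63 / (1 + 5·0.63) = 3.780 / 4.150 = 0.911.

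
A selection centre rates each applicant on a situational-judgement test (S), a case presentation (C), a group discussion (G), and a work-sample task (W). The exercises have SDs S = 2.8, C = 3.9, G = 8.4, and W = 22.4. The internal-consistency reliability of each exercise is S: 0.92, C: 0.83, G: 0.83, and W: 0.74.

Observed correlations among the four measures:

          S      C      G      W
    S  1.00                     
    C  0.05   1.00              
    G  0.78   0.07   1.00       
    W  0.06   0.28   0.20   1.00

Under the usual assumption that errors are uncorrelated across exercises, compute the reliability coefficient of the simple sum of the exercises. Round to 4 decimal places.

Var(S+C+G+W) = 2.8² + 3.9² + 8.4² + 22.4² + 2·[2.8·3.9·0.05 + 2.8·8.4·0.78 + 2.8·22.4·0.06 + 3.9·8.4·0.07 + 3.9·22.4·0.28 + 8.4·22.4·0.20] = 595.37 + 174.082 = 769.452.
Because errors are independent across components, Cov(Tᵢ,Tⱼ) = Cov(Xᵢ,Xⱼ); the off-diagonal part of the true-score variance is the same as above.
True-score variance = [2.8²·0.92 + 3.9²·0.83 + 8.4²·0.83 + 22.4²·0.74] + 174.082 = 449.704 + 174.082 = 623.786.
Reliability = 623.786 / 769.452 = 0.8107.

0.8107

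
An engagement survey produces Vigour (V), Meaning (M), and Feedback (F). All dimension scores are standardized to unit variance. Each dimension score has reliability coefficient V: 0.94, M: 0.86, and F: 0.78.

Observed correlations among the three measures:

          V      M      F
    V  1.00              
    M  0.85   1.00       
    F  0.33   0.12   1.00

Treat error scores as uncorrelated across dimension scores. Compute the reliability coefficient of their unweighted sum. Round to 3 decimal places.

0.925

Var(V+M+F) = 3 + 2·[0.85 + 0.33 + 0.12] = 3 + 2.6 = 5.6.
Under uncorrelated errors the observed covariances equal the true-score covariances, so only the own-variance terms attenuate.
True-score variance = [0.94 + 0.86 + 0.78] + 2.6 = 2.58 + 2.6 = 5.18.
Reliability = 5.18 / 5.6 = 0.925.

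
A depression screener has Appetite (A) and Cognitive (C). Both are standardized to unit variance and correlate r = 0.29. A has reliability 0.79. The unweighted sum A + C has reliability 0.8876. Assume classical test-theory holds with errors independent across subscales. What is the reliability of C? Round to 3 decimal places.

0.920

Var(A+C) = 2 + 2·0.29 = 2.580.
True-score variance = ρ_A + ρ_C + 2·0.29, so 0.8876 = (0.79 + ρ_C + 0.58) / 2.580.
ρ_C = 0.8876·2.580 − 0.79 − 0.58 = 0.920.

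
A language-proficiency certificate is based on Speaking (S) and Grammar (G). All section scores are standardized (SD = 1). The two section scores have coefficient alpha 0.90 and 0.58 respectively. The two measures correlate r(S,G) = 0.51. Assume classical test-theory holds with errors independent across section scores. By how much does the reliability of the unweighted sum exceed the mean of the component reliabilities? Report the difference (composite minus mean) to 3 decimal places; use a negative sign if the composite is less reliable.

Var(sum) = 2 + 1.02 = 3.02; true-score variance = 1.48 + 1.02 = 2.5; composite reliability = 0.8278.
Mean component reliability = 0.7400.
Difference = 0.8278 − 0.7400 = 0.088.

0.088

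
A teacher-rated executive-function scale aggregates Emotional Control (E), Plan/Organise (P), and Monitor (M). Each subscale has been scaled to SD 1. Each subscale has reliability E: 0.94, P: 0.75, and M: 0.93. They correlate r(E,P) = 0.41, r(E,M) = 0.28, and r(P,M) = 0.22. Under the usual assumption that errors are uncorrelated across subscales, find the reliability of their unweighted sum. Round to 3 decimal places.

0.921

Var(E+P+M) = 3 + 2·[0.41 + 0.28 + 0.22] = 3 + 1.82 = 4.82.
Because errors are independent across components, Cov(Tᵢ,Tⱼ) = Cov(Xᵢ,Xⱼ); the off-diagonal part of the true-score variance is the same as above.
True-score variance = [0.94 + 0.75 + 0.93] + 1.82 = 2.62 + 1.82 = 4.44.
Reliability = 4.44 / 4.82 = 0.921.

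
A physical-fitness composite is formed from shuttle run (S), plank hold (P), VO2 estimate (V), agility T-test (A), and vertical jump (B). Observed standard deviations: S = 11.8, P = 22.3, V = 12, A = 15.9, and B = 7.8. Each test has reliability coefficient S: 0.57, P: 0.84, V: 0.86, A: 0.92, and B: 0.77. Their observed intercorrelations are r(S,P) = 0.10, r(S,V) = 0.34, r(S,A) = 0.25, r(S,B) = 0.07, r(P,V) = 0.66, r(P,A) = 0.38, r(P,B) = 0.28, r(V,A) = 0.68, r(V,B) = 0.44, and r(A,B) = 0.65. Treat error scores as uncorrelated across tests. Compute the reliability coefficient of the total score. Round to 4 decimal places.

Var(S+P+V+A+B) = 11.8² + 22.3² + 12² + 15.9² + 7.8² + 2·[11.8·22.3·0.10 + 11.8·12·0.34 + 11.8·15.9·0.25 + 11.8·7.8·0.07 + 22.3·12·0.66 + 22.3·15.9·0.38 + 22.3·7.8·0.28 + 12·15.9·0.68 + 12·7.8·0.44 + 15.9·7.8·0.65] = 1094.18 + 1478.81 = 2572.99.
Under uncorrelated errors the observed covariances equal the true-score covariances, so only the own-variance terms attenuate.
True-score variance = [11.8²·0.57 + 22.3²·0.84 + 12²·0.86 + 15.9²·0.92 + 7.8²·0.77] + 1478.81 = 900.362 + 1478.81 = 2379.17.
Reliability = 2379.17 / 2572.99 = 0.9247.

0.9247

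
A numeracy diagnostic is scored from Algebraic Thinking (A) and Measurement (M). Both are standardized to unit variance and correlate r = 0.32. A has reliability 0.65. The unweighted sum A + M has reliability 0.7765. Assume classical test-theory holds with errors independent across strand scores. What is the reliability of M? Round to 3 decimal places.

0.760

Var(A+M) = 2 + 2·0.32 = 2.640.
True-score variance = ρ_A + ρ_M + 2·0.32, so 0.7765 = (0.65 + ρ_M + 0.64) / 2.640.
ρ_M = 0.7765·2.640 − 0.65 − 0.64 = 0.760.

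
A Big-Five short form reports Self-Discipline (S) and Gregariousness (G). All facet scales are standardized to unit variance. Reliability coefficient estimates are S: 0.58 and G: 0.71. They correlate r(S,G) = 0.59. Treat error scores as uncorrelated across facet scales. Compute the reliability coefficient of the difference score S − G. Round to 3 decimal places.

0.134

Var(S−G) = 1 + 1 − 2·0.59 = 2 − 1.18 = 0.82.
Under uncorrelated errors the observed covariances equal the true-score covariances, so only the own-variance terms attenuate.
True-score variance = [0.58 + 0.71] − 1.18 = 1.29 − 1.18 = 0.11.
Reliability = 0.11 / 0.82 = 0.134.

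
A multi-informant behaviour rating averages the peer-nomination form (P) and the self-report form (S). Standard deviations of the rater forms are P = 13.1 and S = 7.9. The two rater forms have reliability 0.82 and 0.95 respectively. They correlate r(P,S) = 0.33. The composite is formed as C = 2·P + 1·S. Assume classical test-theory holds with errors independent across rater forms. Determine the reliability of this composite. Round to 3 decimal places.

0.857

Var(C) = 2²·13.1² + 7.9² + 2·[2·13.1·7.9·0.33] = 748.85 + 136.607 = 885.457.
With uncorrelated errors the cross-covariances are all true-score covariance, so they carry over unchanged; only the diagonal terms shrink to ρᵢσᵢ².
True-score variance = [2²·13.1²·0.82 + 7.9²·0.95] + 136.607 = 622.17 + 136.607 = 758.777.
Reliability = 758.777 / 885.457 = 0.857.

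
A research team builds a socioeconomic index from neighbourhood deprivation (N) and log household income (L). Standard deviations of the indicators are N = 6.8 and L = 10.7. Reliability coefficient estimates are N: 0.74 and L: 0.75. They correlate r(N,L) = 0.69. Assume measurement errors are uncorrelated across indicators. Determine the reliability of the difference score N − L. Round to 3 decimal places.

0.326

Var(N−L) = 6.8² + 10.7² − 2·6.8·10.7·0.69 = 160.73 − 100.409 = 60.3212.
Because errors are independent across components, Cov(Tᵢ,Tⱼ) = Cov(Xᵢ,Xⱼ); the off-diagonal part of the true-score variance is the same as above.
True-score variance = [6.8²·0.74 + 10.7²·0.75] − 100.409 = 120.085 − 100.409 = 19.6763.
Reliability = 19.6763 / 60.3212 = 0.326.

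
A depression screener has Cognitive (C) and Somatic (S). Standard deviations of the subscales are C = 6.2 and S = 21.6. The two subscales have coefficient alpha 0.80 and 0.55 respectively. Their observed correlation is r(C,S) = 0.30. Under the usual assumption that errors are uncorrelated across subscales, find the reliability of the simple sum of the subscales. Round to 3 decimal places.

Var(C+S) = 6.2² + 21.6² + 2·[6.2·21.6·0.30] = 505 + 80.352 = 585.352.
Under uncorrelated errors the observed covariances equal the true-score covariances, so only the own-variance terms attenuate.
True-score variance = [6.2²·0.80 + 21.6²·0.55] + 80.352 = 287.36 + 80.352 = 367.712.
Reliability = 367.712 / 585.352 = 0.628.

0.628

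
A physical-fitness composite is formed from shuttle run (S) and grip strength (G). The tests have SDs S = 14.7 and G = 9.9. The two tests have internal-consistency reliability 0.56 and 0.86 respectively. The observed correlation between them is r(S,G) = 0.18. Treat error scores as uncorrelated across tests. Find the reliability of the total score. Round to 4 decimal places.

Var(S+G) = 14.7² + 9.9² + 2·[14.7·9.9·0.18] = 314.1 + 52.3908 = 366.491.
With uncorrelated errors the cross-covariances are all true-score covariance, so they carry over unchanged; only the diagonal terms shrink to ρᵢσᵢ².
True-score variance = [14.7²·0.56 + 9.9²·0.86] + 52.3908 = 205.299 + 52.3908 = 257.69.
Reliability = 257.69 / 366.491 = 0.7031.

0.7031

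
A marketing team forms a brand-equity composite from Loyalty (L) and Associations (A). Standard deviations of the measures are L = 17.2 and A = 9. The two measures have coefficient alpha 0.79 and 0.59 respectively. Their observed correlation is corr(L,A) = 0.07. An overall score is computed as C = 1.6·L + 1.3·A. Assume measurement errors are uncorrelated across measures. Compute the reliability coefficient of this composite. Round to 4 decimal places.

Var(C) = 1.6²·17.2² + 1.3²·9² + 2·[2.08·17.2·9·0.07] = 894.24 + 45.0778 = 939.318.
Under uncorrelated errors the observed covariances equal the true-score covariances, so only the own-variance terms attenuate.
True-score variance = [1.6²·17.2²·0.79 + 1.3²·9²·0.59] + 45.0778 = 679.072 + 45.0778 = 724.15.
Reliability = 724.15 / 939.318 = 0.7709.

0.7709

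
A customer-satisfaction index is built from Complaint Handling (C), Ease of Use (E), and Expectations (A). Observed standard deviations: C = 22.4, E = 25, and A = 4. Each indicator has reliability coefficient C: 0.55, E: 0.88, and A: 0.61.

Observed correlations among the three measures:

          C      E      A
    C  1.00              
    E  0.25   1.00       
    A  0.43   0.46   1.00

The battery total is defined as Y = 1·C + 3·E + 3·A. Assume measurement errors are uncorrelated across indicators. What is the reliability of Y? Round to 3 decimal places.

0.883

Var(Y) = 22.4² + 3²·25² + 3²·4² + 2·[3·22.4·25·0.25 + 3·22.4·4·0.43 + 9·25·4·0.46] = 6270.76 + 1899.17 = 8169.93.
Under uncorrelated errors the observed covariances equal the true-score covariances, so only the own-variance terms attenuate.
True-score variance = [22.4²·0.55 + 3²·25²·0.88 + 3²·4²·0.61] + 1899.17 = 5313.81 + 1899.17 = 7212.98.
Reliability = 7212.98 / 8169.93 = 0.883.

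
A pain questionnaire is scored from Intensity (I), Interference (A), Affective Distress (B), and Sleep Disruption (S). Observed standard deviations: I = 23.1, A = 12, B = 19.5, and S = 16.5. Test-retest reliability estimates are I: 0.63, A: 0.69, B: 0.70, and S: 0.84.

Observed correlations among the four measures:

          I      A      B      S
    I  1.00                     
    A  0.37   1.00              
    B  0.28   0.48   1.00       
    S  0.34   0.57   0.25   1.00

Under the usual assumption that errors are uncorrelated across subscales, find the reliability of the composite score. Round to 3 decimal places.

0.850

Var(I+A+B+S) = 23.1² + 12² + 19.5² + 16.5² + 2·[23.1·12·0.37 + 23.1·19.5·0.28 + 23.1·16.5·0.34 + 12·19.5·0.48 + 12·16.5·0.57 + 19.5·16.5·0.25] = 1330.11 + 1327.8 = 2657.91.
Because errors are independent across components, Cov(Tᵢ,Tⱼ) = Cov(Xᵢ,Xⱼ); the off-diagonal part of the true-score variance is the same as above.
True-score variance = [23.1²·0.63 + 12²·0.69 + 19.5²·0.70 + 16.5²·0.84] + 1327.8 = 930.399 + 1327.8 = 2258.2.
Reliability = 2258.2 / 2657.91 = 0.850.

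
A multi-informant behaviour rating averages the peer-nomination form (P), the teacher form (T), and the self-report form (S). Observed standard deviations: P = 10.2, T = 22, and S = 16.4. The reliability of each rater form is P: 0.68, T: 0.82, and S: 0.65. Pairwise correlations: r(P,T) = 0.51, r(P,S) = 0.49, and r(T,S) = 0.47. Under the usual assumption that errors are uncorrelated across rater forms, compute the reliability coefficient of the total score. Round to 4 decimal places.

0.8650

Var(P+T+S) = 10.2² + 22² + 16.4² + 2·[10.2·22·0.51 + 10.2·16.4·0.49 + 22·16.4·0.47] = 857 + 731.974 = 1588.97.
Because errors are independent across components, Cov(Tᵢ,Tⱼ) = Cov(Xᵢ,Xⱼ); the off-diagonal part of the true-score variance is the same as above.
True-score variance = [10.2²·0.68 + 22²·0.82 + 16.4²·0.65] + 731.974 = 642.451 + 731.974 = 1374.43.
Reliability = 1374.43 / 1588.97 = 0.8650.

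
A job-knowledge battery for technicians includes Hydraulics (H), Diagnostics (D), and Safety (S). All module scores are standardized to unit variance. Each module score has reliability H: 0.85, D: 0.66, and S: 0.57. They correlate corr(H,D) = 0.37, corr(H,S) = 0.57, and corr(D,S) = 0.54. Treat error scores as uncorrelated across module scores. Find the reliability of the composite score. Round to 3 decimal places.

0.846

Var(H+D+S) = 3 + 2·[0.37 + 0.57 + 0.54] = 3 + 2.96 = 5.96.
Because errors are independent across components, Cov(Tᵢ,Tⱼ) = Cov(Xᵢ,Xⱼ); the off-diagonal part of the true-score variance is the same as above.
True-score variance = [0.85 + 0.66 + 0.57] + 2.96 = 2.08 + 2.96 = 5.04.
Reliability = 5.04 / 5.96 = 0.846.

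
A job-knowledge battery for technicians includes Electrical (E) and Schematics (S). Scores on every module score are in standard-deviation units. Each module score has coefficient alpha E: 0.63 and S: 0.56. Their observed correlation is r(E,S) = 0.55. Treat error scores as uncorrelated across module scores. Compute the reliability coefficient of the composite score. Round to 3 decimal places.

Var(E+S) = 2 + 2·[0.55] = 2 + 1.1 = 3.1.
Because errors are independent across components, Cov(Tᵢ,Tⱼ) = Cov(Xᵢ,Xⱼ); the off-diagonal part of the true-score variance is the same as above.
True-score variance = [0.63 + 0.56] + 1.1 = 1.19 + 1.1 = 2.29.
Reliability = 2.29 / 3.1 = 0.739.

0.739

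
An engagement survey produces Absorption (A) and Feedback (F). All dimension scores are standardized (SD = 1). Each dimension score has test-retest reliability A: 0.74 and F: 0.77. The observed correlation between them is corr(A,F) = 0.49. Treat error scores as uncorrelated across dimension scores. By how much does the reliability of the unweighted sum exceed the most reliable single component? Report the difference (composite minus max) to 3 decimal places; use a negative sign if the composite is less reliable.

Var(sum) = 2 + 0.98 = 2.98; true-score variance = 1.51 + 0.98 = 2.49; composite reliability = 0.8356.
Max component reliability = 0.7700.
Difference = 0.8356 − 0.7700 = 0.066.

0.066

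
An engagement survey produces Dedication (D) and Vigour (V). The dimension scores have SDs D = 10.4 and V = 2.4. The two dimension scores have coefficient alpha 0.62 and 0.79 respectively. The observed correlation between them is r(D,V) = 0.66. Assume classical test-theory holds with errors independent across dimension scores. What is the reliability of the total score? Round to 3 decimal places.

0.712

Var(D+V) = 10.4² + 2.4² + 2·[10.4·2.4·0.66] = 113.92 + 32.9472 = 146.867.
Under uncorrelated errors the observed covariances equal the true-score covariances, so only the own-variance terms attenuate.
True-score variance = [10.4²·0.62 + 2.4²·0.79] + 32.9472 = 71.6096 + 32.9472 = 104.557.
Reliability = 104.557 / 146.867 = 0.712.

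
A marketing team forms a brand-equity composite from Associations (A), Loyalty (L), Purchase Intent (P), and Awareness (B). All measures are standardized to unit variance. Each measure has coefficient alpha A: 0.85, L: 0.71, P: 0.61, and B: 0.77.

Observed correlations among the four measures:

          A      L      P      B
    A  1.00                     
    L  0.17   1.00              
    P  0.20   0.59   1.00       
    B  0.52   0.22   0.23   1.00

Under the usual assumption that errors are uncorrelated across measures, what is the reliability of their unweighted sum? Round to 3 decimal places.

0.865

Var(A+L+P+B) = 4 + 2·[0.17 + 0.20 + 0.52 + 0.59 + 0.22 + 0.23] = 4 + 3.86 = 7.86.
With uncorrelated errors the cross-covariances are all true-score covariance, so they carry over unchanged; only the diagonal terms shrink to ρᵢσᵢ².
True-score variance = [0.85 + 0.71 + 0.61 + 0.77] + 3.86 = 2.94 + 3.86 = 6.8.
Reliability = 6.8 / 7.86 = 0.865.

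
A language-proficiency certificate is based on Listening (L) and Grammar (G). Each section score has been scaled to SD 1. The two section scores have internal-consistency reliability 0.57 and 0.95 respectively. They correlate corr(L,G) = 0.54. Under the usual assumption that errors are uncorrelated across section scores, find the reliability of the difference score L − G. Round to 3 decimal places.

0.478

Var(L−G) = 1 + 1 − 2·0.54 = 2 − 1.08 = 0.92.
Because errors are independent across components, Cov(Tᵢ,Tⱼ) = Cov(Xᵢ,Xⱼ); the off-diagonal part of the true-score variance is the same as above.
True-score variance = [0.57 + 0.95] − 1.08 = 1.52 − 1.08 = 0.44.
Reliability = 0.44 / 0.92 = 0.478.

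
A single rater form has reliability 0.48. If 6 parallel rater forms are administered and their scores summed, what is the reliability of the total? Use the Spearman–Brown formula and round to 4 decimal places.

0.8471

ρ_k = kρ / (1 + (k−1)ρ) = 6·0.48 / (1 + 5·0.48) = 2.880 / 3.400 = 0.8471.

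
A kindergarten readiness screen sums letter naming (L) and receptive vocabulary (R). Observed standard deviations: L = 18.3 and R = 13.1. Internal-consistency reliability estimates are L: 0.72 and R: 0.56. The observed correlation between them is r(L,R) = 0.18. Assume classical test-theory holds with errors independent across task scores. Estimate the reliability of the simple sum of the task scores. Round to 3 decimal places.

Var(L+R) = 18.3² + 13.1² + 2·[18.3·13.1·0.18] = 506.5 + 86.3028 = 592.803.
Under uncorrelated errors the observed covariances equal the true-score covariances, so only the own-variance terms attenuate.
True-score variance = [18.3²·0.72 + 13.1²·0.56] + 86.3028 = 337.222 + 86.3028 = 423.525.
Reliability = 423.525 / 592.803 = 0.714.

0.714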